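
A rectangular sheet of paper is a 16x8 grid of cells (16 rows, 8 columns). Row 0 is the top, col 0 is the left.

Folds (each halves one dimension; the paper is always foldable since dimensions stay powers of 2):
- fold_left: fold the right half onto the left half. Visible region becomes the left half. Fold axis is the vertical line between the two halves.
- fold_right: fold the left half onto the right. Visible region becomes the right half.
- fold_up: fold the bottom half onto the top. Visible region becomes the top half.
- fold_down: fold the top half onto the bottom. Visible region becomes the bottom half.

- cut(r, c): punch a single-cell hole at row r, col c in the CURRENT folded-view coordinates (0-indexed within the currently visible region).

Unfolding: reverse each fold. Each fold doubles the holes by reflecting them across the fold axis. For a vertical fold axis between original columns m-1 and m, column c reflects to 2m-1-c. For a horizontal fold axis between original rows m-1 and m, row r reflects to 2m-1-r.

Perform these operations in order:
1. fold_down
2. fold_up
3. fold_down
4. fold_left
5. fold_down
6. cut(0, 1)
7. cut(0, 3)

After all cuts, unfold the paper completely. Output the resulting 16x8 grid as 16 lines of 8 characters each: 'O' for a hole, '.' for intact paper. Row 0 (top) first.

Answer: .O.OO.O.
.O.OO.O.
.O.OO.O.
.O.OO.O.
.O.OO.O.
.O.OO.O.
.O.OO.O.
.O.OO.O.
.O.OO.O.
.O.OO.O.
.O.OO.O.
.O.OO.O.
.O.OO.O.
.O.OO.O.
.O.OO.O.
.O.OO.O.

Derivation:
Op 1 fold_down: fold axis h@8; visible region now rows[8,16) x cols[0,8) = 8x8
Op 2 fold_up: fold axis h@12; visible region now rows[8,12) x cols[0,8) = 4x8
Op 3 fold_down: fold axis h@10; visible region now rows[10,12) x cols[0,8) = 2x8
Op 4 fold_left: fold axis v@4; visible region now rows[10,12) x cols[0,4) = 2x4
Op 5 fold_down: fold axis h@11; visible region now rows[11,12) x cols[0,4) = 1x4
Op 6 cut(0, 1): punch at orig (11,1); cuts so far [(11, 1)]; region rows[11,12) x cols[0,4) = 1x4
Op 7 cut(0, 3): punch at orig (11,3); cuts so far [(11, 1), (11, 3)]; region rows[11,12) x cols[0,4) = 1x4
Unfold 1 (reflect across h@11): 4 holes -> [(10, 1), (10, 3), (11, 1), (11, 3)]
Unfold 2 (reflect across v@4): 8 holes -> [(10, 1), (10, 3), (10, 4), (10, 6), (11, 1), (11, 3), (11, 4), (11, 6)]
Unfold 3 (reflect across h@10): 16 holes -> [(8, 1), (8, 3), (8, 4), (8, 6), (9, 1), (9, 3), (9, 4), (9, 6), (10, 1), (10, 3), (10, 4), (10, 6), (11, 1), (11, 3), (11, 4), (11, 6)]
Unfold 4 (reflect across h@12): 32 holes -> [(8, 1), (8, 3), (8, 4), (8, 6), (9, 1), (9, 3), (9, 4), (9, 6), (10, 1), (10, 3), (10, 4), (10, 6), (11, 1), (11, 3), (11, 4), (11, 6), (12, 1), (12, 3), (12, 4), (12, 6), (13, 1), (13, 3), (13, 4), (13, 6), (14, 1), (14, 3), (14, 4), (14, 6), (15, 1), (15, 3), (15, 4), (15, 6)]
Unfold 5 (reflect across h@8): 64 holes -> [(0, 1), (0, 3), (0, 4), (0, 6), (1, 1), (1, 3), (1, 4), (1, 6), (2, 1), (2, 3), (2, 4), (2, 6), (3, 1), (3, 3), (3, 4), (3, 6), (4, 1), (4, 3), (4, 4), (4, 6), (5, 1), (5, 3), (5, 4), (5, 6), (6, 1), (6, 3), (6, 4), (6, 6), (7, 1), (7, 3), (7, 4), (7, 6), (8, 1), (8, 3), (8, 4), (8, 6), (9, 1), (9, 3), (9, 4), (9, 6), (10, 1), (10, 3), (10, 4), (10, 6), (11, 1), (11, 3), (11, 4), (11, 6), (12, 1), (12, 3), (12, 4), (12, 6), (13, 1), (13, 3), (13, 4), (13, 6), (14, 1), (14, 3), (14, 4), (14, 6), (15, 1), (15, 3), (15, 4), (15, 6)]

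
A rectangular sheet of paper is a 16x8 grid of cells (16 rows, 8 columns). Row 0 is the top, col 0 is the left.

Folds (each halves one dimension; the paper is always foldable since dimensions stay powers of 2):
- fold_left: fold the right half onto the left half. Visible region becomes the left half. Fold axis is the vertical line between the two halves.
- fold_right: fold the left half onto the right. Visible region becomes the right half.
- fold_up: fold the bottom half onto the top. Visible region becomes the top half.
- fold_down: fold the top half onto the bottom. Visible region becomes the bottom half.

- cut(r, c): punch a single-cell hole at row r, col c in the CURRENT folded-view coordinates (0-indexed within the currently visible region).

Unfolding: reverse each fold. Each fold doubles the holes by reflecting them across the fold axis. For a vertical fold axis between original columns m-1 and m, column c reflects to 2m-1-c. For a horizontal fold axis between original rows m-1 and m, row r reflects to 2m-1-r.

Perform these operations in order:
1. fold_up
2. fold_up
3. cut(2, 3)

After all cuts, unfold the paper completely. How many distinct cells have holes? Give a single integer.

Answer: 4

Derivation:
Op 1 fold_up: fold axis h@8; visible region now rows[0,8) x cols[0,8) = 8x8
Op 2 fold_up: fold axis h@4; visible region now rows[0,4) x cols[0,8) = 4x8
Op 3 cut(2, 3): punch at orig (2,3); cuts so far [(2, 3)]; region rows[0,4) x cols[0,8) = 4x8
Unfold 1 (reflect across h@4): 2 holes -> [(2, 3), (5, 3)]
Unfold 2 (reflect across h@8): 4 holes -> [(2, 3), (5, 3), (10, 3), (13, 3)]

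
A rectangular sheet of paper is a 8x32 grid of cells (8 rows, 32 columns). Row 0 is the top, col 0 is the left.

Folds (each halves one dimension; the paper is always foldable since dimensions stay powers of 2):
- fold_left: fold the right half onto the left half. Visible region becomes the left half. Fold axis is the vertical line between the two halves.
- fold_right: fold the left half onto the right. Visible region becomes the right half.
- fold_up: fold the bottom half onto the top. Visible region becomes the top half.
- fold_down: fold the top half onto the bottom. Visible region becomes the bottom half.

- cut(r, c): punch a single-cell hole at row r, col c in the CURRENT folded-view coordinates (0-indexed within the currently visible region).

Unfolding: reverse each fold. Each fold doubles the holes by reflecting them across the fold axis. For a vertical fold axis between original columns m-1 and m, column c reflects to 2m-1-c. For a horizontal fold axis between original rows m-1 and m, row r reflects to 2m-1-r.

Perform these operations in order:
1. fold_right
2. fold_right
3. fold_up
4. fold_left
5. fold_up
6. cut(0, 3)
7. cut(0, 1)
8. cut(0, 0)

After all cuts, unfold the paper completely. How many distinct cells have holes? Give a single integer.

Answer: 96

Derivation:
Op 1 fold_right: fold axis v@16; visible region now rows[0,8) x cols[16,32) = 8x16
Op 2 fold_right: fold axis v@24; visible region now rows[0,8) x cols[24,32) = 8x8
Op 3 fold_up: fold axis h@4; visible region now rows[0,4) x cols[24,32) = 4x8
Op 4 fold_left: fold axis v@28; visible region now rows[0,4) x cols[24,28) = 4x4
Op 5 fold_up: fold axis h@2; visible region now rows[0,2) x cols[24,28) = 2x4
Op 6 cut(0, 3): punch at orig (0,27); cuts so far [(0, 27)]; region rows[0,2) x cols[24,28) = 2x4
Op 7 cut(0, 1): punch at orig (0,25); cuts so far [(0, 25), (0, 27)]; region rows[0,2) x cols[24,28) = 2x4
Op 8 cut(0, 0): punch at orig (0,24); cuts so far [(0, 24), (0, 25), (0, 27)]; region rows[0,2) x cols[24,28) = 2x4
Unfold 1 (reflect across h@2): 6 holes -> [(0, 24), (0, 25), (0, 27), (3, 24), (3, 25), (3, 27)]
Unfold 2 (reflect across v@28): 12 holes -> [(0, 24), (0, 25), (0, 27), (0, 28), (0, 30), (0, 31), (3, 24), (3, 25), (3, 27), (3, 28), (3, 30), (3, 31)]
Unfold 3 (reflect across h@4): 24 holes -> [(0, 24), (0, 25), (0, 27), (0, 28), (0, 30), (0, 31), (3, 24), (3, 25), (3, 27), (3, 28), (3, 30), (3, 31), (4, 24), (4, 25), (4, 27), (4, 28), (4, 30), (4, 31), (7, 24), (7, 25), (7, 27), (7, 28), (7, 30), (7, 31)]
Unfold 4 (reflect across v@24): 48 holes -> [(0, 16), (0, 17), (0, 19), (0, 20), (0, 22), (0, 23), (0, 24), (0, 25), (0, 27), (0, 28), (0, 30), (0, 31), (3, 16), (3, 17), (3, 19), (3, 20), (3, 22), (3, 23), (3, 24), (3, 25), (3, 27), (3, 28), (3, 30), (3, 31), (4, 16), (4, 17), (4, 19), (4, 20), (4, 22), (4, 23), (4, 24), (4, 25), (4, 27), (4, 28), (4, 30), (4, 31), (7, 16), (7, 17), (7, 19), (7, 20), (7, 22), (7, 23), (7, 24), (7, 25), (7, 27), (7, 28), (7, 30), (7, 31)]
Unfold 5 (reflect across v@16): 96 holes -> [(0, 0), (0, 1), (0, 3), (0, 4), (0, 6), (0, 7), (0, 8), (0, 9), (0, 11), (0, 12), (0, 14), (0, 15), (0, 16), (0, 17), (0, 19), (0, 20), (0, 22), (0, 23), (0, 24), (0, 25), (0, 27), (0, 28), (0, 30), (0, 31), (3, 0), (3, 1), (3, 3), (3, 4), (3, 6), (3, 7), (3, 8), (3, 9), (3, 11), (3, 12), (3, 14), (3, 15), (3, 16), (3, 17), (3, 19), (3, 20), (3, 22), (3, 23), (3, 24), (3, 25), (3, 27), (3, 28), (3, 30), (3, 31), (4, 0), (4, 1), (4, 3), (4, 4), (4, 6), (4, 7), (4, 8), (4, 9), (4, 11), (4, 12), (4, 14), (4, 15), (4, 16), (4, 17), (4, 19), (4, 20), (4, 22), (4, 23), (4, 24), (4, 25), (4, 27), (4, 28), (4, 30), (4, 31), (7, 0), (7, 1), (7, 3), (7, 4), (7, 6), (7, 7), (7, 8), (7, 9), (7, 11), (7, 12), (7, 14), (7, 15), (7, 16), (7, 17), (7, 19), (7, 20), (7, 22), (7, 23), (7, 24), (7, 25), (7, 27), (7, 28), (7, 30), (7, 31)]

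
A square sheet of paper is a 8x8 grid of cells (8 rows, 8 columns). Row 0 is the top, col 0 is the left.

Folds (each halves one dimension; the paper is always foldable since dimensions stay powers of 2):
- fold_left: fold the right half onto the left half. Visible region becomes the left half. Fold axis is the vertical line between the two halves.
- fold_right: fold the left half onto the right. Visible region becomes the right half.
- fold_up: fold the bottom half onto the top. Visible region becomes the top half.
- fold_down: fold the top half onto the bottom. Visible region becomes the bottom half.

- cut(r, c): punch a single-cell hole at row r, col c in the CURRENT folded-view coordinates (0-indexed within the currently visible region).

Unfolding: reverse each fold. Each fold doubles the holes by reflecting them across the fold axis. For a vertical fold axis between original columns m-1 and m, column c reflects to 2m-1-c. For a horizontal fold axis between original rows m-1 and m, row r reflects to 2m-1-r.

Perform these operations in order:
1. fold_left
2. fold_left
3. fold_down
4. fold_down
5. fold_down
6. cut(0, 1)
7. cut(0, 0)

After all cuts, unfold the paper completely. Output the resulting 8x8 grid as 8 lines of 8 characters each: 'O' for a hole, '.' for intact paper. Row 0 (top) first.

Answer: OOOOOOOO
OOOOOOOO
OOOOOOOO
OOOOOOOO
OOOOOOOO
OOOOOOOO
OOOOOOOO
OOOOOOOO

Derivation:
Op 1 fold_left: fold axis v@4; visible region now rows[0,8) x cols[0,4) = 8x4
Op 2 fold_left: fold axis v@2; visible region now rows[0,8) x cols[0,2) = 8x2
Op 3 fold_down: fold axis h@4; visible region now rows[4,8) x cols[0,2) = 4x2
Op 4 fold_down: fold axis h@6; visible region now rows[6,8) x cols[0,2) = 2x2
Op 5 fold_down: fold axis h@7; visible region now rows[7,8) x cols[0,2) = 1x2
Op 6 cut(0, 1): punch at orig (7,1); cuts so far [(7, 1)]; region rows[7,8) x cols[0,2) = 1x2
Op 7 cut(0, 0): punch at orig (7,0); cuts so far [(7, 0), (7, 1)]; region rows[7,8) x cols[0,2) = 1x2
Unfold 1 (reflect across h@7): 4 holes -> [(6, 0), (6, 1), (7, 0), (7, 1)]
Unfold 2 (reflect across h@6): 8 holes -> [(4, 0), (4, 1), (5, 0), (5, 1), (6, 0), (6, 1), (7, 0), (7, 1)]
Unfold 3 (reflect across h@4): 16 holes -> [(0, 0), (0, 1), (1, 0), (1, 1), (2, 0), (2, 1), (3, 0), (3, 1), (4, 0), (4, 1), (5, 0), (5, 1), (6, 0), (6, 1), (7, 0), (7, 1)]
Unfold 4 (reflect across v@2): 32 holes -> [(0, 0), (0, 1), (0, 2), (0, 3), (1, 0), (1, 1), (1, 2), (1, 3), (2, 0), (2, 1), (2, 2), (2, 3), (3, 0), (3, 1), (3, 2), (3, 3), (4, 0), (4, 1), (4, 2), (4, 3), (5, 0), (5, 1), (5, 2), (5, 3), (6, 0), (6, 1), (6, 2), (6, 3), (7, 0), (7, 1), (7, 2), (7, 3)]
Unfold 5 (reflect across v@4): 64 holes -> [(0, 0), (0, 1), (0, 2), (0, 3), (0, 4), (0, 5), (0, 6), (0, 7), (1, 0), (1, 1), (1, 2), (1, 3), (1, 4), (1, 5), (1, 6), (1, 7), (2, 0), (2, 1), (2, 2), (2, 3), (2, 4), (2, 5), (2, 6), (2, 7), (3, 0), (3, 1), (3, 2), (3, 3), (3, 4), (3, 5), (3, 6), (3, 7), (4, 0), (4, 1), (4, 2), (4, 3), (4, 4), (4, 5), (4, 6), (4, 7), (5, 0), (5, 1), (5, 2), (5, 3), (5, 4), (5, 5), (5, 6), (5, 7), (6, 0), (6, 1), (6, 2), (6, 3), (6, 4), (6, 5), (6, 6), (6, 7), (7, 0), (7, 1), (7, 2), (7, 3), (7, 4), (7, 5), (7, 6), (7, 7)]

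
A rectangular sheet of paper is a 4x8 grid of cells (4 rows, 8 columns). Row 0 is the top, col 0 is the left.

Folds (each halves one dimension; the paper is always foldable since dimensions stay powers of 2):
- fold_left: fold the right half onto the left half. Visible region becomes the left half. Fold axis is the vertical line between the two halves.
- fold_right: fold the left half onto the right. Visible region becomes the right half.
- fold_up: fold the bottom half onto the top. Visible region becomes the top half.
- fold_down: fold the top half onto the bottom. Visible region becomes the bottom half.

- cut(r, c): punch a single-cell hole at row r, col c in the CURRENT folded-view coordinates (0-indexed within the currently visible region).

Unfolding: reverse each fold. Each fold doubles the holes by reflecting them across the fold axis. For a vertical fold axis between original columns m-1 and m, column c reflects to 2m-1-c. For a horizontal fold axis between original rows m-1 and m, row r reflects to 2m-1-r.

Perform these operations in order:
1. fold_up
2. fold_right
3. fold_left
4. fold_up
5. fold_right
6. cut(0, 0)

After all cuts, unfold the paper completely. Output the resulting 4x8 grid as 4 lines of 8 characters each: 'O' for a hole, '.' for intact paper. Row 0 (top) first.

Answer: OOOOOOOO
OOOOOOOO
OOOOOOOO
OOOOOOOO

Derivation:
Op 1 fold_up: fold axis h@2; visible region now rows[0,2) x cols[0,8) = 2x8
Op 2 fold_right: fold axis v@4; visible region now rows[0,2) x cols[4,8) = 2x4
Op 3 fold_left: fold axis v@6; visible region now rows[0,2) x cols[4,6) = 2x2
Op 4 fold_up: fold axis h@1; visible region now rows[0,1) x cols[4,6) = 1x2
Op 5 fold_right: fold axis v@5; visible region now rows[0,1) x cols[5,6) = 1x1
Op 6 cut(0, 0): punch at orig (0,5); cuts so far [(0, 5)]; region rows[0,1) x cols[5,6) = 1x1
Unfold 1 (reflect across v@5): 2 holes -> [(0, 4), (0, 5)]
Unfold 2 (reflect across h@1): 4 holes -> [(0, 4), (0, 5), (1, 4), (1, 5)]
Unfold 3 (reflect across v@6): 8 holes -> [(0, 4), (0, 5), (0, 6), (0, 7), (1, 4), (1, 5), (1, 6), (1, 7)]
Unfold 4 (reflect across v@4): 16 holes -> [(0, 0), (0, 1), (0, 2), (0, 3), (0, 4), (0, 5), (0, 6), (0, 7), (1, 0), (1, 1), (1, 2), (1, 3), (1, 4), (1, 5), (1, 6), (1, 7)]
Unfold 5 (reflect across h@2): 32 holes -> [(0, 0), (0, 1), (0, 2), (0, 3), (0, 4), (0, 5), (0, 6), (0, 7), (1, 0), (1, 1), (1, 2), (1, 3), (1, 4), (1, 5), (1, 6), (1, 7), (2, 0), (2, 1), (2, 2), (2, 3), (2, 4), (2, 5), (2, 6), (2, 7), (3, 0), (3, 1), (3, 2), (3, 3), (3, 4), (3, 5), (3, 6), (3, 7)]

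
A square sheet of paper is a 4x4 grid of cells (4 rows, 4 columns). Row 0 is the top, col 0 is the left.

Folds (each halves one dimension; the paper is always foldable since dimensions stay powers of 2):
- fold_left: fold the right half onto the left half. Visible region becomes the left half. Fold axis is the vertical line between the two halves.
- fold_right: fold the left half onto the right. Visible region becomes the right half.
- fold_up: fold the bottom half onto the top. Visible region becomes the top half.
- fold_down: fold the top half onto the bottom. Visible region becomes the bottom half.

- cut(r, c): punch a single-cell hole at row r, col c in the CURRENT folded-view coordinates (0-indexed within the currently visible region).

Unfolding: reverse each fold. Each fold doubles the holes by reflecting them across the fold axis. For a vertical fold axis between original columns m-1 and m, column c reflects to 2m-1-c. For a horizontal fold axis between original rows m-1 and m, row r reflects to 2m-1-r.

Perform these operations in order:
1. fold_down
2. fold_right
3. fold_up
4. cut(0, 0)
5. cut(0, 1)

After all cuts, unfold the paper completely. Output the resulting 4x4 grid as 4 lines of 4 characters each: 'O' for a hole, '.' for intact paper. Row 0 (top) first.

Answer: OOOO
OOOO
OOOO
OOOO

Derivation:
Op 1 fold_down: fold axis h@2; visible region now rows[2,4) x cols[0,4) = 2x4
Op 2 fold_right: fold axis v@2; visible region now rows[2,4) x cols[2,4) = 2x2
Op 3 fold_up: fold axis h@3; visible region now rows[2,3) x cols[2,4) = 1x2
Op 4 cut(0, 0): punch at orig (2,2); cuts so far [(2, 2)]; region rows[2,3) x cols[2,4) = 1x2
Op 5 cut(0, 1): punch at orig (2,3); cuts so far [(2, 2), (2, 3)]; region rows[2,3) x cols[2,4) = 1x2
Unfold 1 (reflect across h@3): 4 holes -> [(2, 2), (2, 3), (3, 2), (3, 3)]
Unfold 2 (reflect across v@2): 8 holes -> [(2, 0), (2, 1), (2, 2), (2, 3), (3, 0), (3, 1), (3, 2), (3, 3)]
Unfold 3 (reflect across h@2): 16 holes -> [(0, 0), (0, 1), (0, 2), (0, 3), (1, 0), (1, 1), (1, 2), (1, 3), (2, 0), (2, 1), (2, 2), (2, 3), (3, 0), (3, 1), (3, 2), (3, 3)]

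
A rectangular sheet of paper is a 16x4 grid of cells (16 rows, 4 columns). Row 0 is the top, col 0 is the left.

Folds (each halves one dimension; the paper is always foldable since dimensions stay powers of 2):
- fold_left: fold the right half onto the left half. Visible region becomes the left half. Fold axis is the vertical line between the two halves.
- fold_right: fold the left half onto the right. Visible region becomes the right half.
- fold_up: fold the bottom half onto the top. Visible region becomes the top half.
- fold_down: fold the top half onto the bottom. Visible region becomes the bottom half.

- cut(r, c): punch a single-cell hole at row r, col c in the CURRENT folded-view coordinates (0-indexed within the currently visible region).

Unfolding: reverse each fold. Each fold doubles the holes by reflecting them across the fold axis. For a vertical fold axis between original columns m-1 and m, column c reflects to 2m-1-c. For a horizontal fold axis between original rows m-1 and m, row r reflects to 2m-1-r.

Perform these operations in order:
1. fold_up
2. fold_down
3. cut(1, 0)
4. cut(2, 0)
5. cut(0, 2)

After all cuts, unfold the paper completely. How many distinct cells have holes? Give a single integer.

Op 1 fold_up: fold axis h@8; visible region now rows[0,8) x cols[0,4) = 8x4
Op 2 fold_down: fold axis h@4; visible region now rows[4,8) x cols[0,4) = 4x4
Op 3 cut(1, 0): punch at orig (5,0); cuts so far [(5, 0)]; region rows[4,8) x cols[0,4) = 4x4
Op 4 cut(2, 0): punch at orig (6,0); cuts so far [(5, 0), (6, 0)]; region rows[4,8) x cols[0,4) = 4x4
Op 5 cut(0, 2): punch at orig (4,2); cuts so far [(4, 2), (5, 0), (6, 0)]; region rows[4,8) x cols[0,4) = 4x4
Unfold 1 (reflect across h@4): 6 holes -> [(1, 0), (2, 0), (3, 2), (4, 2), (5, 0), (6, 0)]
Unfold 2 (reflect across h@8): 12 holes -> [(1, 0), (2, 0), (3, 2), (4, 2), (5, 0), (6, 0), (9, 0), (10, 0), (11, 2), (12, 2), (13, 0), (14, 0)]

Answer: 12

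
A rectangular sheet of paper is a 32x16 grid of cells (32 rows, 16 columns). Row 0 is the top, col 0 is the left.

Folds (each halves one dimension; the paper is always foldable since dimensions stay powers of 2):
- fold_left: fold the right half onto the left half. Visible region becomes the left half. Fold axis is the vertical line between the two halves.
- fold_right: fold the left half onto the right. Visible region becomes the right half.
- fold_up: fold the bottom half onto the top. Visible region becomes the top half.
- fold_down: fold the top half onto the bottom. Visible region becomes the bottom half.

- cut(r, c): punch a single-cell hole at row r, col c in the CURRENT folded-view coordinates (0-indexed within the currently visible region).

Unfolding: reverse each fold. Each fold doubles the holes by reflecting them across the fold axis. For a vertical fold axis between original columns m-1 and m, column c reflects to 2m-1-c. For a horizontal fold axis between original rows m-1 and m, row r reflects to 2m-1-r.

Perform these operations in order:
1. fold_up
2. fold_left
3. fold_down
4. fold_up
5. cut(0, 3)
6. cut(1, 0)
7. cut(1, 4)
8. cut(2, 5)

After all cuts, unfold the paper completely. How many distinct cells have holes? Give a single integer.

Answer: 64

Derivation:
Op 1 fold_up: fold axis h@16; visible region now rows[0,16) x cols[0,16) = 16x16
Op 2 fold_left: fold axis v@8; visible region now rows[0,16) x cols[0,8) = 16x8
Op 3 fold_down: fold axis h@8; visible region now rows[8,16) x cols[0,8) = 8x8
Op 4 fold_up: fold axis h@12; visible region now rows[8,12) x cols[0,8) = 4x8
Op 5 cut(0, 3): punch at orig (8,3); cuts so far [(8, 3)]; region rows[8,12) x cols[0,8) = 4x8
Op 6 cut(1, 0): punch at orig (9,0); cuts so far [(8, 3), (9, 0)]; region rows[8,12) x cols[0,8) = 4x8
Op 7 cut(1, 4): punch at orig (9,4); cuts so far [(8, 3), (9, 0), (9, 4)]; region rows[8,12) x cols[0,8) = 4x8
Op 8 cut(2, 5): punch at orig (10,5); cuts so far [(8, 3), (9, 0), (9, 4), (10, 5)]; region rows[8,12) x cols[0,8) = 4x8
Unfold 1 (reflect across h@12): 8 holes -> [(8, 3), (9, 0), (9, 4), (10, 5), (13, 5), (14, 0), (14, 4), (15, 3)]
Unfold 2 (reflect across h@8): 16 holes -> [(0, 3), (1, 0), (1, 4), (2, 5), (5, 5), (6, 0), (6, 4), (7, 3), (8, 3), (9, 0), (9, 4), (10, 5), (13, 5), (14, 0), (14, 4), (15, 3)]
Unfold 3 (reflect across v@8): 32 holes -> [(0, 3), (0, 12), (1, 0), (1, 4), (1, 11), (1, 15), (2, 5), (2, 10), (5, 5), (5, 10), (6, 0), (6, 4), (6, 11), (6, 15), (7, 3), (7, 12), (8, 3), (8, 12), (9, 0), (9, 4), (9, 11), (9, 15), (10, 5), (10, 10), (13, 5), (13, 10), (14, 0), (14, 4), (14, 11), (14, 15), (15, 3), (15, 12)]
Unfold 4 (reflect across h@16): 64 holes -> [(0, 3), (0, 12), (1, 0), (1, 4), (1, 11), (1, 15), (2, 5), (2, 10), (5, 5), (5, 10), (6, 0), (6, 4), (6, 11), (6, 15), (7, 3), (7, 12), (8, 3), (8, 12), (9, 0), (9, 4), (9, 11), (9, 15), (10, 5), (10, 10), (13, 5), (13, 10), (14, 0), (14, 4), (14, 11), (14, 15), (15, 3), (15, 12), (16, 3), (16, 12), (17, 0), (17, 4), (17, 11), (17, 15), (18, 5), (18, 10), (21, 5), (21, 10), (22, 0), (22, 4), (22, 11), (22, 15), (23, 3), (23, 12), (24, 3), (24, 12), (25, 0), (25, 4), (25, 11), (25, 15), (26, 5), (26, 10), (29, 5), (29, 10), (30, 0), (30, 4), (30, 11), (30, 15), (31, 3), (31, 12)]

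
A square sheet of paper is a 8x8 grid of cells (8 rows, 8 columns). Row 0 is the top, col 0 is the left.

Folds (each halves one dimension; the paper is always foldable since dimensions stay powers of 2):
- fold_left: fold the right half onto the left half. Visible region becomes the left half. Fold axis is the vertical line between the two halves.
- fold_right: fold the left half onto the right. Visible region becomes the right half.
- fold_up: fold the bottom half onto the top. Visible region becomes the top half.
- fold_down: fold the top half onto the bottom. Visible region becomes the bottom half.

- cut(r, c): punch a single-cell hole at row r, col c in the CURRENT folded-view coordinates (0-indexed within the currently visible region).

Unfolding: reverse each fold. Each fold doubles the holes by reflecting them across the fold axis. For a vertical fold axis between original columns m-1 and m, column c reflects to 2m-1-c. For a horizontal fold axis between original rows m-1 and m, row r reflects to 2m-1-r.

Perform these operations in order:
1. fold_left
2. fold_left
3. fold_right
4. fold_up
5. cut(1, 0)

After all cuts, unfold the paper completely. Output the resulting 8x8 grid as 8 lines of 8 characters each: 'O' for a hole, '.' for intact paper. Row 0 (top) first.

Answer: ........
OOOOOOOO
........
........
........
........
OOOOOOOO
........

Derivation:
Op 1 fold_left: fold axis v@4; visible region now rows[0,8) x cols[0,4) = 8x4
Op 2 fold_left: fold axis v@2; visible region now rows[0,8) x cols[0,2) = 8x2
Op 3 fold_right: fold axis v@1; visible region now rows[0,8) x cols[1,2) = 8x1
Op 4 fold_up: fold axis h@4; visible region now rows[0,4) x cols[1,2) = 4x1
Op 5 cut(1, 0): punch at orig (1,1); cuts so far [(1, 1)]; region rows[0,4) x cols[1,2) = 4x1
Unfold 1 (reflect across h@4): 2 holes -> [(1, 1), (6, 1)]
Unfold 2 (reflect across v@1): 4 holes -> [(1, 0), (1, 1), (6, 0), (6, 1)]
Unfold 3 (reflect across v@2): 8 holes -> [(1, 0), (1, 1), (1, 2), (1, 3), (6, 0), (6, 1), (6, 2), (6, 3)]
Unfold 4 (reflect across v@4): 16 holes -> [(1, 0), (1, 1), (1, 2), (1, 3), (1, 4), (1, 5), (1, 6), (1, 7), (6, 0), (6, 1), (6, 2), (6, 3), (6, 4), (6, 5), (6, 6), (6, 7)]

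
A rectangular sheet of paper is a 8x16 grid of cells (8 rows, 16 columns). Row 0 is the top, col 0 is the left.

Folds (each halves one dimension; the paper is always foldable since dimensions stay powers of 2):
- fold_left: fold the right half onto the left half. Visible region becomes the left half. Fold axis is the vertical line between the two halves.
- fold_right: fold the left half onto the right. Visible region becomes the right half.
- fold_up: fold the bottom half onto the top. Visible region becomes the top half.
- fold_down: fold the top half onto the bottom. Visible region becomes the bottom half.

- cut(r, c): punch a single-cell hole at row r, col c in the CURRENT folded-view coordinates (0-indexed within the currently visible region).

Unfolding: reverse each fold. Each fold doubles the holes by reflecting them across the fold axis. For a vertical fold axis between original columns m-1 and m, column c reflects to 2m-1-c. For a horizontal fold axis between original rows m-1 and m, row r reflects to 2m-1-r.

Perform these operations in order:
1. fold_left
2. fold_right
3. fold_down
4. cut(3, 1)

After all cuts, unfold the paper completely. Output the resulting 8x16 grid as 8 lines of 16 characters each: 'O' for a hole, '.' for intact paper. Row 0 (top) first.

Op 1 fold_left: fold axis v@8; visible region now rows[0,8) x cols[0,8) = 8x8
Op 2 fold_right: fold axis v@4; visible region now rows[0,8) x cols[4,8) = 8x4
Op 3 fold_down: fold axis h@4; visible region now rows[4,8) x cols[4,8) = 4x4
Op 4 cut(3, 1): punch at orig (7,5); cuts so far [(7, 5)]; region rows[4,8) x cols[4,8) = 4x4
Unfold 1 (reflect across h@4): 2 holes -> [(0, 5), (7, 5)]
Unfold 2 (reflect across v@4): 4 holes -> [(0, 2), (0, 5), (7, 2), (7, 5)]
Unfold 3 (reflect across v@8): 8 holes -> [(0, 2), (0, 5), (0, 10), (0, 13), (7, 2), (7, 5), (7, 10), (7, 13)]

Answer: ..O..O....O..O..
................
................
................
................
................
................
..O..O....O..O..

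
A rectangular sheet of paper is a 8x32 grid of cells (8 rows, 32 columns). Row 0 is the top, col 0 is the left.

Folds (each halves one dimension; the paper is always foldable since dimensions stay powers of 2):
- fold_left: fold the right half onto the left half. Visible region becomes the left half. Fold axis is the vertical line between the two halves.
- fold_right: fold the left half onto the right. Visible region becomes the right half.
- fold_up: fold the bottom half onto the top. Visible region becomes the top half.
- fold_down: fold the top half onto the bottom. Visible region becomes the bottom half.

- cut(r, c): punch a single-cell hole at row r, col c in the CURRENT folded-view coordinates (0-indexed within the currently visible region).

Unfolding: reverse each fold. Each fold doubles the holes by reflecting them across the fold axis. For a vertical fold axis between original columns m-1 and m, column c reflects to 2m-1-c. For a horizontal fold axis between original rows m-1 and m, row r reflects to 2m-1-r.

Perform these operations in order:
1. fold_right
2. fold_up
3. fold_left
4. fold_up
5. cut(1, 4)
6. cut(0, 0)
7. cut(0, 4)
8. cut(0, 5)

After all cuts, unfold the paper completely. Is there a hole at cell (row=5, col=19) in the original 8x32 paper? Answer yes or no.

Answer: no

Derivation:
Op 1 fold_right: fold axis v@16; visible region now rows[0,8) x cols[16,32) = 8x16
Op 2 fold_up: fold axis h@4; visible region now rows[0,4) x cols[16,32) = 4x16
Op 3 fold_left: fold axis v@24; visible region now rows[0,4) x cols[16,24) = 4x8
Op 4 fold_up: fold axis h@2; visible region now rows[0,2) x cols[16,24) = 2x8
Op 5 cut(1, 4): punch at orig (1,20); cuts so far [(1, 20)]; region rows[0,2) x cols[16,24) = 2x8
Op 6 cut(0, 0): punch at orig (0,16); cuts so far [(0, 16), (1, 20)]; region rows[0,2) x cols[16,24) = 2x8
Op 7 cut(0, 4): punch at orig (0,20); cuts so far [(0, 16), (0, 20), (1, 20)]; region rows[0,2) x cols[16,24) = 2x8
Op 8 cut(0, 5): punch at orig (0,21); cuts so far [(0, 16), (0, 20), (0, 21), (1, 20)]; region rows[0,2) x cols[16,24) = 2x8
Unfold 1 (reflect across h@2): 8 holes -> [(0, 16), (0, 20), (0, 21), (1, 20), (2, 20), (3, 16), (3, 20), (3, 21)]
Unfold 2 (reflect across v@24): 16 holes -> [(0, 16), (0, 20), (0, 21), (0, 26), (0, 27), (0, 31), (1, 20), (1, 27), (2, 20), (2, 27), (3, 16), (3, 20), (3, 21), (3, 26), (3, 27), (3, 31)]
Unfold 3 (reflect across h@4): 32 holes -> [(0, 16), (0, 20), (0, 21), (0, 26), (0, 27), (0, 31), (1, 20), (1, 27), (2, 20), (2, 27), (3, 16), (3, 20), (3, 21), (3, 26), (3, 27), (3, 31), (4, 16), (4, 20), (4, 21), (4, 26), (4, 27), (4, 31), (5, 20), (5, 27), (6, 20), (6, 27), (7, 16), (7, 20), (7, 21), (7, 26), (7, 27), (7, 31)]
Unfold 4 (reflect across v@16): 64 holes -> [(0, 0), (0, 4), (0, 5), (0, 10), (0, 11), (0, 15), (0, 16), (0, 20), (0, 21), (0, 26), (0, 27), (0, 31), (1, 4), (1, 11), (1, 20), (1, 27), (2, 4), (2, 11), (2, 20), (2, 27), (3, 0), (3, 4), (3, 5), (3, 10), (3, 11), (3, 15), (3, 16), (3, 20), (3, 21), (3, 26), (3, 27), (3, 31), (4, 0), (4, 4), (4, 5), (4, 10), (4, 11), (4, 15), (4, 16), (4, 20), (4, 21), (4, 26), (4, 27), (4, 31), (5, 4), (5, 11), (5, 20), (5, 27), (6, 4), (6, 11), (6, 20), (6, 27), (7, 0), (7, 4), (7, 5), (7, 10), (7, 11), (7, 15), (7, 16), (7, 20), (7, 21), (7, 26), (7, 27), (7, 31)]
Holes: [(0, 0), (0, 4), (0, 5), (0, 10), (0, 11), (0, 15), (0, 16), (0, 20), (0, 21), (0, 26), (0, 27), (0, 31), (1, 4), (1, 11), (1, 20), (1, 27), (2, 4), (2, 11), (2, 20), (2, 27), (3, 0), (3, 4), (3, 5), (3, 10), (3, 11), (3, 15), (3, 16), (3, 20), (3, 21), (3, 26), (3, 27), (3, 31), (4, 0), (4, 4), (4, 5), (4, 10), (4, 11), (4, 15), (4, 16), (4, 20), (4, 21), (4, 26), (4, 27), (4, 31), (5, 4), (5, 11), (5, 20), (5, 27), (6, 4), (6, 11), (6, 20), (6, 27), (7, 0), (7, 4), (7, 5), (7, 10), (7, 11), (7, 15), (7, 16), (7, 20), (7, 21), (7, 26), (7, 27), (7, 31)]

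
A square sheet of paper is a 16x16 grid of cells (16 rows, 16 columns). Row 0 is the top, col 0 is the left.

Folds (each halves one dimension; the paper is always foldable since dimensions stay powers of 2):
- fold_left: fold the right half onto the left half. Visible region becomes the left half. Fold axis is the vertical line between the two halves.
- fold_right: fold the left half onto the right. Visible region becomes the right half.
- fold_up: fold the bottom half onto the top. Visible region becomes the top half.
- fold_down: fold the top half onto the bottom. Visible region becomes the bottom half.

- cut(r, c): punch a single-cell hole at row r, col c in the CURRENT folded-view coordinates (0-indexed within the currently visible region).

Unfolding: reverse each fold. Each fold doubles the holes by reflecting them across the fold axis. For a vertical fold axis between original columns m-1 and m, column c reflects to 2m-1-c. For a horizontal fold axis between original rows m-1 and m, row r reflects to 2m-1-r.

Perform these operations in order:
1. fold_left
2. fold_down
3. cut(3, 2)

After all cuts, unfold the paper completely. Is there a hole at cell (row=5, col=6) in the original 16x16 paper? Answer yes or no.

Op 1 fold_left: fold axis v@8; visible region now rows[0,16) x cols[0,8) = 16x8
Op 2 fold_down: fold axis h@8; visible region now rows[8,16) x cols[0,8) = 8x8
Op 3 cut(3, 2): punch at orig (11,2); cuts so far [(11, 2)]; region rows[8,16) x cols[0,8) = 8x8
Unfold 1 (reflect across h@8): 2 holes -> [(4, 2), (11, 2)]
Unfold 2 (reflect across v@8): 4 holes -> [(4, 2), (4, 13), (11, 2), (11, 13)]
Holes: [(4, 2), (4, 13), (11, 2), (11, 13)]

Answer: no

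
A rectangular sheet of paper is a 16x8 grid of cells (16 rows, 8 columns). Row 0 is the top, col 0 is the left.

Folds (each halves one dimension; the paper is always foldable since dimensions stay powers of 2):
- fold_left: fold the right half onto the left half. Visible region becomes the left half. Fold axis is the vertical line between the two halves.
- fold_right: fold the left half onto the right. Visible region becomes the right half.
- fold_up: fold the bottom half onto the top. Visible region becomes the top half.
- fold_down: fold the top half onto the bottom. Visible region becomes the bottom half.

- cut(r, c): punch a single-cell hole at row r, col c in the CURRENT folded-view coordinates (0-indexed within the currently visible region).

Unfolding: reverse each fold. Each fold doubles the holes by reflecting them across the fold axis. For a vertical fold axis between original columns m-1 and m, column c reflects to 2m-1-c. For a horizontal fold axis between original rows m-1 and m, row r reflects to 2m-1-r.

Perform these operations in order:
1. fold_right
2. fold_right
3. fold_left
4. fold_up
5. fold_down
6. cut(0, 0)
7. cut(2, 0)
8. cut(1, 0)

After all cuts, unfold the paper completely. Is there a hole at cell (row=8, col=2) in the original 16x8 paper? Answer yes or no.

Answer: no

Derivation:
Op 1 fold_right: fold axis v@4; visible region now rows[0,16) x cols[4,8) = 16x4
Op 2 fold_right: fold axis v@6; visible region now rows[0,16) x cols[6,8) = 16x2
Op 3 fold_left: fold axis v@7; visible region now rows[0,16) x cols[6,7) = 16x1
Op 4 fold_up: fold axis h@8; visible region now rows[0,8) x cols[6,7) = 8x1
Op 5 fold_down: fold axis h@4; visible region now rows[4,8) x cols[6,7) = 4x1
Op 6 cut(0, 0): punch at orig (4,6); cuts so far [(4, 6)]; region rows[4,8) x cols[6,7) = 4x1
Op 7 cut(2, 0): punch at orig (6,6); cuts so far [(4, 6), (6, 6)]; region rows[4,8) x cols[6,7) = 4x1
Op 8 cut(1, 0): punch at orig (5,6); cuts so far [(4, 6), (5, 6), (6, 6)]; region rows[4,8) x cols[6,7) = 4x1
Unfold 1 (reflect across h@4): 6 holes -> [(1, 6), (2, 6), (3, 6), (4, 6), (5, 6), (6, 6)]
Unfold 2 (reflect across h@8): 12 holes -> [(1, 6), (2, 6), (3, 6), (4, 6), (5, 6), (6, 6), (9, 6), (10, 6), (11, 6), (12, 6), (13, 6), (14, 6)]
Unfold 3 (reflect across v@7): 24 holes -> [(1, 6), (1, 7), (2, 6), (2, 7), (3, 6), (3, 7), (4, 6), (4, 7), (5, 6), (5, 7), (6, 6), (6, 7), (9, 6), (9, 7), (10, 6), (10, 7), (11, 6), (11, 7), (12, 6), (12, 7), (13, 6), (13, 7), (14, 6), (14, 7)]
Unfold 4 (reflect across v@6): 48 holes -> [(1, 4), (1, 5), (1, 6), (1, 7), (2, 4), (2, 5), (2, 6), (2, 7), (3, 4), (3, 5), (3, 6), (3, 7), (4, 4), (4, 5), (4, 6), (4, 7), (5, 4), (5, 5), (5, 6), (5, 7), (6, 4), (6, 5), (6, 6), (6, 7), (9, 4), (9, 5), (9, 6), (9, 7), (10, 4), (10, 5), (10, 6), (10, 7), (11, 4), (11, 5), (11, 6), (11, 7), (12, 4), (12, 5), (12, 6), (12, 7), (13, 4), (13, 5), (13, 6), (13, 7), (14, 4), (14, 5), (14, 6), (14, 7)]
Unfold 5 (reflect across v@4): 96 holes -> [(1, 0), (1, 1), (1, 2), (1, 3), (1, 4), (1, 5), (1, 6), (1, 7), (2, 0), (2, 1), (2, 2), (2, 3), (2, 4), (2, 5), (2, 6), (2, 7), (3, 0), (3, 1), (3, 2), (3, 3), (3, 4), (3, 5), (3, 6), (3, 7), (4, 0), (4, 1), (4, 2), (4, 3), (4, 4), (4, 5), (4, 6), (4, 7), (5, 0), (5, 1), (5, 2), (5, 3), (5, 4), (5, 5), (5, 6), (5, 7), (6, 0), (6, 1), (6, 2), (6, 3), (6, 4), (6, 5), (6, 6), (6, 7), (9, 0), (9, 1), (9, 2), (9, 3), (9, 4), (9, 5), (9, 6), (9, 7), (10, 0), (10, 1), (10, 2), (10, 3), (10, 4), (10, 5), (10, 6), (10, 7), (11, 0), (11, 1), (11, 2), (11, 3), (11, 4), (11, 5), (11, 6), (11, 7), (12, 0), (12, 1), (12, 2), (12, 3), (12, 4), (12, 5), (12, 6), (12, 7), (13, 0), (13, 1), (13, 2), (13, 3), (13, 4), (13, 5), (13, 6), (13, 7), (14, 0), (14, 1), (14, 2), (14, 3), (14, 4), (14, 5), (14, 6), (14, 7)]
Holes: [(1, 0), (1, 1), (1, 2), (1, 3), (1, 4), (1, 5), (1, 6), (1, 7), (2, 0), (2, 1), (2, 2), (2, 3), (2, 4), (2, 5), (2, 6), (2, 7), (3, 0), (3, 1), (3, 2), (3, 3), (3, 4), (3, 5), (3, 6), (3, 7), (4, 0), (4, 1), (4, 2), (4, 3), (4, 4), (4, 5), (4, 6), (4, 7), (5, 0), (5, 1), (5, 2), (5, 3), (5, 4), (5, 5), (5, 6), (5, 7), (6, 0), (6, 1), (6, 2), (6, 3), (6, 4), (6, 5), (6, 6), (6, 7), (9, 0), (9, 1), (9, 2), (9, 3), (9, 4), (9, 5), (9, 6), (9, 7), (10, 0), (10, 1), (10, 2), (10, 3), (10, 4), (10, 5), (10, 6), (10, 7), (11, 0), (11, 1), (11, 2), (11, 3), (11, 4), (11, 5), (11, 6), (11, 7), (12, 0), (12, 1), (12, 2), (12, 3), (12, 4), (12, 5), (12, 6), (12, 7), (13, 0), (13, 1), (13, 2), (13, 3), (13, 4), (13, 5), (13, 6), (13, 7), (14, 0), (14, 1), (14, 2), (14, 3), (14, 4), (14, 5), (14, 6), (14, 7)]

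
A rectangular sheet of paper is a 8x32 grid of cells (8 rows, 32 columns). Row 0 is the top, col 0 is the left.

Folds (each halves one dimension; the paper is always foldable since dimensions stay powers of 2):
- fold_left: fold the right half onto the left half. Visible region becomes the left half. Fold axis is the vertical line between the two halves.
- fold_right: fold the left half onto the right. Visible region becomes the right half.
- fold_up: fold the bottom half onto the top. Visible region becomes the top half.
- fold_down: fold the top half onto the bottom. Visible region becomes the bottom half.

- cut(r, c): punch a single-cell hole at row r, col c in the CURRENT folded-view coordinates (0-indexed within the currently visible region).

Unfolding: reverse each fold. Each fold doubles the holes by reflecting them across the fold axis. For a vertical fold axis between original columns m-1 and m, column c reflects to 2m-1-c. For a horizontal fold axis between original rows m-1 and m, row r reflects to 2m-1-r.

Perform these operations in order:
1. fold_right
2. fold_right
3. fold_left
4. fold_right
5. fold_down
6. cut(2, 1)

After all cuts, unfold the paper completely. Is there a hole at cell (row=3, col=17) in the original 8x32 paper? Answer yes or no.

Op 1 fold_right: fold axis v@16; visible region now rows[0,8) x cols[16,32) = 8x16
Op 2 fold_right: fold axis v@24; visible region now rows[0,8) x cols[24,32) = 8x8
Op 3 fold_left: fold axis v@28; visible region now rows[0,8) x cols[24,28) = 8x4
Op 4 fold_right: fold axis v@26; visible region now rows[0,8) x cols[26,28) = 8x2
Op 5 fold_down: fold axis h@4; visible region now rows[4,8) x cols[26,28) = 4x2
Op 6 cut(2, 1): punch at orig (6,27); cuts so far [(6, 27)]; region rows[4,8) x cols[26,28) = 4x2
Unfold 1 (reflect across h@4): 2 holes -> [(1, 27), (6, 27)]
Unfold 2 (reflect across v@26): 4 holes -> [(1, 24), (1, 27), (6, 24), (6, 27)]
Unfold 3 (reflect across v@28): 8 holes -> [(1, 24), (1, 27), (1, 28), (1, 31), (6, 24), (6, 27), (6, 28), (6, 31)]
Unfold 4 (reflect across v@24): 16 holes -> [(1, 16), (1, 19), (1, 20), (1, 23), (1, 24), (1, 27), (1, 28), (1, 31), (6, 16), (6, 19), (6, 20), (6, 23), (6, 24), (6, 27), (6, 28), (6, 31)]
Unfold 5 (reflect across v@16): 32 holes -> [(1, 0), (1, 3), (1, 4), (1, 7), (1, 8), (1, 11), (1, 12), (1, 15), (1, 16), (1, 19), (1, 20), (1, 23), (1, 24), (1, 27), (1, 28), (1, 31), (6, 0), (6, 3), (6, 4), (6, 7), (6, 8), (6, 11), (6, 12), (6, 15), (6, 16), (6, 19), (6, 20), (6, 23), (6, 24), (6, 27), (6, 28), (6, 31)]
Holes: [(1, 0), (1, 3), (1, 4), (1, 7), (1, 8), (1, 11), (1, 12), (1, 15), (1, 16), (1, 19), (1, 20), (1, 23), (1, 24), (1, 27), (1, 28), (1, 31), (6, 0), (6, 3), (6, 4), (6, 7), (6, 8), (6, 11), (6, 12), (6, 15), (6, 16), (6, 19), (6, 20), (6, 23), (6, 24), (6, 27), (6, 28), (6, 31)]

Answer: no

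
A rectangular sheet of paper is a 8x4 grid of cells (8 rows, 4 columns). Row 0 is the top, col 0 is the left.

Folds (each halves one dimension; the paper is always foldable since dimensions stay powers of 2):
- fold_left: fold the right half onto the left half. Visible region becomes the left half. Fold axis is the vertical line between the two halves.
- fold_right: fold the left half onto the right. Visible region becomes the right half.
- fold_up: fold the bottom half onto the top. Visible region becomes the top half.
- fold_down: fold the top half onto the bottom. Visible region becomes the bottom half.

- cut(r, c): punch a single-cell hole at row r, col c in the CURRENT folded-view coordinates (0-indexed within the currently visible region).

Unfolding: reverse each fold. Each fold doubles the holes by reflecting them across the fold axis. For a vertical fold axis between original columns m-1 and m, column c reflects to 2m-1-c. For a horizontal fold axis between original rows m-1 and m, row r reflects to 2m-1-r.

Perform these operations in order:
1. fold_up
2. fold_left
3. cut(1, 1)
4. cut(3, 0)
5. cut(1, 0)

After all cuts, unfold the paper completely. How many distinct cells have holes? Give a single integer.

Op 1 fold_up: fold axis h@4; visible region now rows[0,4) x cols[0,4) = 4x4
Op 2 fold_left: fold axis v@2; visible region now rows[0,4) x cols[0,2) = 4x2
Op 3 cut(1, 1): punch at orig (1,1); cuts so far [(1, 1)]; region rows[0,4) x cols[0,2) = 4x2
Op 4 cut(3, 0): punch at orig (3,0); cuts so far [(1, 1), (3, 0)]; region rows[0,4) x cols[0,2) = 4x2
Op 5 cut(1, 0): punch at orig (1,0); cuts so far [(1, 0), (1, 1), (3, 0)]; region rows[0,4) x cols[0,2) = 4x2
Unfold 1 (reflect across v@2): 6 holes -> [(1, 0), (1, 1), (1, 2), (1, 3), (3, 0), (3, 3)]
Unfold 2 (reflect across h@4): 12 holes -> [(1, 0), (1, 1), (1, 2), (1, 3), (3, 0), (3, 3), (4, 0), (4, 3), (6, 0), (6, 1), (6, 2), (6, 3)]

Answer: 12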